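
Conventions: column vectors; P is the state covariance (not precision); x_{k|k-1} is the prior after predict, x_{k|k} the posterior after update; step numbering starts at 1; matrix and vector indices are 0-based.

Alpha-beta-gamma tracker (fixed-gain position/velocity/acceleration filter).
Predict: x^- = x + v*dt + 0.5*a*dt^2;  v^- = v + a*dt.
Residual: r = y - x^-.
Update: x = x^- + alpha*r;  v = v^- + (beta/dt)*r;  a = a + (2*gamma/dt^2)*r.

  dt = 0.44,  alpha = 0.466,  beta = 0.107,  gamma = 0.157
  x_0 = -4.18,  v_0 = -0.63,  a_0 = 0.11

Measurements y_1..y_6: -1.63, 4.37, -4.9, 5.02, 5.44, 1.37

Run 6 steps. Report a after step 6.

step 1: x_pred=-4.4466  r=2.8166  x^+=-3.1340  v^+=0.1033  a^+=4.6782
step 2: x_pred=-2.6357  r=7.0057  x^+=0.6289  v^+=3.8654  a^+=16.0408
step 3: x_pred=3.8825  r=-8.7825  x^+=-0.2102  v^+=8.7876  a^+=1.7965
step 4: x_pred=3.8303  r=1.1897  x^+=4.3847  v^+=9.8674  a^+=3.7261
step 5: x_pred=9.0870  r=-3.6470  x^+=7.3875  v^+=10.6200  a^+=-2.1890
step 6: x_pred=11.8484  r=-10.4784  x^+=6.9655  v^+=7.1086  a^+=-19.1839

a_post = -19.1839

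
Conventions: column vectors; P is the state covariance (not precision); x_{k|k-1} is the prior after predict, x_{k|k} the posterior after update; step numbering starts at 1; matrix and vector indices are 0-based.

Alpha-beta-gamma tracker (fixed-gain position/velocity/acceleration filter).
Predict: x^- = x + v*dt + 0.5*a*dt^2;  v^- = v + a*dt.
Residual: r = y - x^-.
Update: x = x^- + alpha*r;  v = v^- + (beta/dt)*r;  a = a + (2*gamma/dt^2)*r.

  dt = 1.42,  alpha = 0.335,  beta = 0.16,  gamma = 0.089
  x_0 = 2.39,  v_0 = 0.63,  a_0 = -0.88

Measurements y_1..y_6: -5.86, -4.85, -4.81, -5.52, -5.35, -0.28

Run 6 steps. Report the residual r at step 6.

step 1: x_pred=2.3974  r=-8.2574  x^+=-0.3688  v^+=-1.5500  a^+=-1.6089
step 2: x_pred=-4.1920  r=-0.6580  x^+=-4.4124  v^+=-3.9088  a^+=-1.6670
step 3: x_pred=-11.6436  r=6.8336  x^+=-9.3544  v^+=-5.5060  a^+=-1.0638
step 4: x_pred=-18.2454  r=12.7254  x^+=-13.9824  v^+=-5.5827  a^+=0.0596
step 5: x_pred=-21.8498  r=16.4998  x^+=-16.3224  v^+=-3.6390  a^+=1.5161
step 6: x_pred=-19.9612  r=19.6812  x^+=-13.3680  v^+=0.7315  a^+=3.2535

resid = 19.6812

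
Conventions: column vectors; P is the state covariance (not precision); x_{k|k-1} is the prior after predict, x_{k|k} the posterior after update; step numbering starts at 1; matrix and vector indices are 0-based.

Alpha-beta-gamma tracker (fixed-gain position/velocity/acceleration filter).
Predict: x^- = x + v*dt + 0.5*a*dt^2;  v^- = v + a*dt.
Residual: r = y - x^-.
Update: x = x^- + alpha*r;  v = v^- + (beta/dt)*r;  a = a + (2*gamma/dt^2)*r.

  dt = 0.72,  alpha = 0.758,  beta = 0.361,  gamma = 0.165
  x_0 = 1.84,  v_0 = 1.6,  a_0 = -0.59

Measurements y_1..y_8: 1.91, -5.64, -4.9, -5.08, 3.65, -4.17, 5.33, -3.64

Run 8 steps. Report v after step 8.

step 1: x_pred=2.8391  r=-0.9291  x^+=2.1348  v^+=0.7094  a^+=-1.1814
step 2: x_pred=2.3394  r=-7.9794  x^+=-3.7090  v^+=-4.1420  a^+=-6.2609
step 3: x_pred=-8.3141  r=3.4141  x^+=-5.7262  v^+=-6.9381  a^+=-4.0876
step 4: x_pred=-11.7811  r=6.7011  x^+=-6.7017  v^+=-6.5213  a^+=0.1782
step 5: x_pred=-11.3508  r=15.0008  x^+=0.0198  v^+=1.1283  a^+=9.7273
step 6: x_pred=3.3535  r=-7.5235  x^+=-2.3493  v^+=4.3597  a^+=4.9380
step 7: x_pred=2.0696  r=3.2604  x^+=4.5410  v^+=9.5498  a^+=7.0135
step 8: x_pred=13.2348  r=-16.8748  x^+=0.4437  v^+=6.1387  a^+=-3.7285

v_post = 6.1387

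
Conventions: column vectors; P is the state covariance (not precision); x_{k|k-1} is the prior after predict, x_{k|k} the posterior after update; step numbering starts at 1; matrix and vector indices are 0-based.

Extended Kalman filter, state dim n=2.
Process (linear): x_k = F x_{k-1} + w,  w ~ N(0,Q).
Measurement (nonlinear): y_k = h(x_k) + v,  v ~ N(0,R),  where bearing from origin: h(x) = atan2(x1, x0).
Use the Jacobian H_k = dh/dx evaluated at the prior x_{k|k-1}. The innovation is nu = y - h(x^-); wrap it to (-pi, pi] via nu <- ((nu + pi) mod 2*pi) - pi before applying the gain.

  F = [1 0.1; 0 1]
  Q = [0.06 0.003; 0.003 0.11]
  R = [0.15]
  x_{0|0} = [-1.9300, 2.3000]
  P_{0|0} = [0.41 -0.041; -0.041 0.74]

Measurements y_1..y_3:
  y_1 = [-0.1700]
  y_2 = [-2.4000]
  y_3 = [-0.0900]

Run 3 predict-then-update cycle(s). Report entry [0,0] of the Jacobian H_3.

H_jac[0,0] = -0.2219

step 1: x^-=[-1.7000, 2.3000]  P^-=[0.4692 0.0360; 0.0360 0.8500]  H_jac=[-0.2812 -0.2078]  S=[0.2280]  K=[-0.6114; -0.8191]  nu=[-2.3773]  x^+=[-0.2465, 4.2473]  P^+=[0.3840 -0.0782; -0.0782 0.6970]
step 2: x^-=[0.1782, 4.2473]  P^-=[0.4353 -0.0055; -0.0055 0.8070]  H_jac=[-0.2350 0.0099]  S=[0.1741]  K=[-0.5878; 0.0531]  nu=[2.3543]  x^+=[-1.2056, 4.3724]  P^+=[0.3751 -0.0001; -0.0001 0.8065]
step 3: x^-=[-0.7684, 4.3724]  P^-=[0.4432 0.0836; 0.0836 0.9165]  H_jac=[-0.2219 -0.0390]  S=[0.1747]  K=[-0.5816; -0.3108]  nu=[-1.8348]  x^+=[0.2988, 4.9426]  P^+=[0.3841 0.0520; 0.0520 0.8996]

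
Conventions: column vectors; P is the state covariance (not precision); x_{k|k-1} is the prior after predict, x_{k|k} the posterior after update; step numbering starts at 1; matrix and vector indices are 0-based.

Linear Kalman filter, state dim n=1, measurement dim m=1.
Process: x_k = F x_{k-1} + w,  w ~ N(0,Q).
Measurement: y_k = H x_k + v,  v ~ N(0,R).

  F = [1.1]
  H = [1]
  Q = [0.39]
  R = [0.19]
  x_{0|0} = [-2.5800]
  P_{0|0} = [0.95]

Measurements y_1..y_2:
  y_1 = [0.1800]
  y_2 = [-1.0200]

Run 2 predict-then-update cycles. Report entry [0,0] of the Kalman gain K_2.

step 1: x^-=[-2.8380]  P^-=[1.5395]  S=[1.7295]  K=[0.8901]  nu=[3.0180]  x^+=[-0.1516]  P^+=[0.1691]
step 2: x^-=[-0.1667]  P^-=[0.5946]  S=[0.7846]  K=[0.7579]  nu=[-0.8533]  x^+=[-0.8134]  P^+=[0.1440]

K[0,0] = 0.7579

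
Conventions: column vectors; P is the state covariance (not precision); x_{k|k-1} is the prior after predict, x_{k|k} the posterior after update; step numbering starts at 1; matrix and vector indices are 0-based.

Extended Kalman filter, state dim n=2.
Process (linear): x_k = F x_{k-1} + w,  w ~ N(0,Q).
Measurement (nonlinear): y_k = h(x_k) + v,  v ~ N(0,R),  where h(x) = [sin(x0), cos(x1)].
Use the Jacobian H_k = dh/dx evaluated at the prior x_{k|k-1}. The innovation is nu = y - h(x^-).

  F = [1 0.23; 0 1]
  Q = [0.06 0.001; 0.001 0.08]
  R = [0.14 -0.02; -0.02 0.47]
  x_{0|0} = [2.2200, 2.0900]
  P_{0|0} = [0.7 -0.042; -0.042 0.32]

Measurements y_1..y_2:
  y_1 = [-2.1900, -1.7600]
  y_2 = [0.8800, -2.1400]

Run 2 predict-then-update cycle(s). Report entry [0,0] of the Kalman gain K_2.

step 1: x^-=[2.7007, 2.0900]  P^-=[0.7576 0.0326; 0.0326 0.4000]  H_jac=[-0.9044 0.0000; 0.0000 -0.8682]  S=[0.7596 0.0056; 0.0056 0.7715]  K=[-0.9017 -0.0301; -0.0355 -0.4499]  nu=[-2.6167, -1.2638]  x^+=[5.0984, 2.7514]  P^+=[0.1389 -0.0045; -0.0045 0.2427]
step 2: x^-=[5.7312, 2.7514]  P^-=[0.2097 0.0524; 0.0524 0.3227]  H_jac=[0.8515 0.0000; 0.0000 -0.3803]  S=[0.2921 -0.0370; -0.0370 0.5167]  K=[0.6121 0.0052; 0.1237 -0.2287]  nu=[1.4043, -1.2151]  x^+=[6.5845, 3.2031]  P^+=[0.1005 0.0257; 0.0257 0.2891]

K[0,0] = 0.6121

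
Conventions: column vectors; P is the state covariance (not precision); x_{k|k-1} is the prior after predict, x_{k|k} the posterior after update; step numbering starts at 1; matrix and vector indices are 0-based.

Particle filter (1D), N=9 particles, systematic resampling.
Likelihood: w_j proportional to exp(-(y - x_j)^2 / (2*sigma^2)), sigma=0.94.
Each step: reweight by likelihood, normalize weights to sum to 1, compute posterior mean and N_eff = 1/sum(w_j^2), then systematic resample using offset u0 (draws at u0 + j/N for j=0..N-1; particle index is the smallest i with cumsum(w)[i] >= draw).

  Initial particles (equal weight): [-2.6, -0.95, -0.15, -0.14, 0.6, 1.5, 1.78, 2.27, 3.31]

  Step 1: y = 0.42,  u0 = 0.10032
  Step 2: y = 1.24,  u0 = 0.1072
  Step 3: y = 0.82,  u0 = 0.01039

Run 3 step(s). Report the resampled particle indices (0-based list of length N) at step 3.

step 1: w=[0.0014, 0.0859, 0.2068, 0.2081, 0.2440, 0.1284, 0.0873, 0.0358, 0.0022]  mean=0.4375  Neff=5.6054  idx=[2, 2, 3, 3, 4, 4, 5, 6, 7]
step 2: w=[0.0633, 0.0633, 0.0643, 0.0643, 0.1498, 0.1498, 0.1817, 0.1601, 0.1036]  mean=0.9354  Neff=7.6626  idx=[1, 3, 4, 5, 5, 6, 7, 7, 8]
step 3: w=[0.0923, 0.0933, 0.1530, 0.1530, 0.1530, 0.1210, 0.0933, 0.0933, 0.0478]  mean=0.8708  Neff=8.2123  idx=[0, 1, 2, 3, 3, 4, 5, 6, 7]

resampled_idx = [0, 1, 2, 3, 3, 4, 5, 6, 7]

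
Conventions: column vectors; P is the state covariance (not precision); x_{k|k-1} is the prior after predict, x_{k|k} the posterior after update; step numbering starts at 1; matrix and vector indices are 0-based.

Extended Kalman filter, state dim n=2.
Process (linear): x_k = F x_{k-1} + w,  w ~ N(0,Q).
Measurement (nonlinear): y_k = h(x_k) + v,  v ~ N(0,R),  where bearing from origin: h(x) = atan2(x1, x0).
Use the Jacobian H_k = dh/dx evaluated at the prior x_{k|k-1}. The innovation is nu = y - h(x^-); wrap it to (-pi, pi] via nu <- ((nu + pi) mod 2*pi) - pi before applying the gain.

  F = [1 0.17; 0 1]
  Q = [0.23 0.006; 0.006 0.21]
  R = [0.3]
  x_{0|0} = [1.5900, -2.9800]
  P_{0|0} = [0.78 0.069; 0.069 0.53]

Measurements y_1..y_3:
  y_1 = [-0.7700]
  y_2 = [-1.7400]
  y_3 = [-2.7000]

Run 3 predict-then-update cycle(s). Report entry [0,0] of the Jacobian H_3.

step 1: x^-=[1.0834, -2.9800]  P^-=[1.0488 0.1651; 0.1651 0.7400]  H_jac=[0.2964 0.1078]  S=[0.4113]  K=[0.7991; 0.3129]  nu=[0.4521]  x^+=[1.4447, -2.8386]  P^+=[0.7862 0.0623; 0.0623 0.6997]
step 2: x^-=[0.9621, -2.8386]  P^-=[1.0576 0.1872; 0.1872 0.9097]  H_jac=[0.3160 0.1071]  S=[0.4287]  K=[0.8263; 0.3653]  nu=[-0.4960]  x^+=[0.5523, -3.0197]  P^+=[0.7649 0.0578; 0.0578 0.8525]
step 3: x^-=[0.0389, -3.0197]  P^-=[1.0392 0.2088; 0.2088 1.0625]  H_jac=[0.3311 0.0043]  S=[0.4145]  K=[0.8322; 0.1777]  nu=[-1.1421]  x^+=[-0.9115, -3.2227]  P^+=[0.7521 0.1475; 0.1475 1.0494]

H_jac[0,0] = 0.3311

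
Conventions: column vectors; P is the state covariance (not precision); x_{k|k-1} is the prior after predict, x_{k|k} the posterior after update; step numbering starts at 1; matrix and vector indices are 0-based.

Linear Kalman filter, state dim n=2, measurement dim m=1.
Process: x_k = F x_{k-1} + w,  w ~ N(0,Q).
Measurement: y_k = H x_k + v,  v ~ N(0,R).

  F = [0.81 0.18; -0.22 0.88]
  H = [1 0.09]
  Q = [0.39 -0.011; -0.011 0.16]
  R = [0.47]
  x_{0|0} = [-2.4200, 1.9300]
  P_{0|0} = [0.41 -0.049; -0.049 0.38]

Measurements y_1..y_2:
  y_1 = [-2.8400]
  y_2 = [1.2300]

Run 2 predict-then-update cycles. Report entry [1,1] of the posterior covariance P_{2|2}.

P_post[1,1] = 0.5732

step 1: x^-=[-1.6128, 2.2308]  P^-=[0.6570 -0.0569; -0.0569 0.4931]  S=[1.1208]  K=[0.5817; -0.0111]  nu=[-1.4280]  x^+=[-2.4434, 2.2467]  P^+=[0.2778 -0.0496; -0.0496 0.4929]
step 2: x^-=[-1.5747, 2.5146]  P^-=[0.5738 -0.0158; -0.0158 0.5744]  S=[1.0456]  K=[0.5474; 0.0343]  nu=[2.5784]  x^+=[-0.1633, 2.6031]  P^+=[0.2605 -0.0355; -0.0355 0.5732]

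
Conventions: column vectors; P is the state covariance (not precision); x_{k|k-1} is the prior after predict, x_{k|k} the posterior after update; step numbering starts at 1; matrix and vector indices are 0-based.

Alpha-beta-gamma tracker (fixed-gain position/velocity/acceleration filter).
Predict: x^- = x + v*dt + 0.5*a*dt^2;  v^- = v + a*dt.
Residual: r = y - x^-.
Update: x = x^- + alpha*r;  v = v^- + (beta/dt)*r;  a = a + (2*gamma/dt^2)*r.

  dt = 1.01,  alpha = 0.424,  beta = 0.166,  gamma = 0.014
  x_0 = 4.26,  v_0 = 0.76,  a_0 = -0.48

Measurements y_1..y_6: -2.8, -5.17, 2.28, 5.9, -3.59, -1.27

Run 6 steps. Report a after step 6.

step 1: x_pred=4.7828  r=-7.5828  x^+=1.5677  v^+=-0.9711  a^+=-0.6881
step 2: x_pred=0.2359  r=-5.4059  x^+=-2.0562  v^+=-2.5546  a^+=-0.8365
step 3: x_pred=-5.0630  r=7.3430  x^+=-1.9496  v^+=-2.1926  a^+=-0.6350
step 4: x_pred=-4.4880  r=10.3880  x^+=-0.0835  v^+=-1.1266  a^+=-0.3498
step 5: x_pred=-1.3998  r=-2.1902  x^+=-2.3284  v^+=-1.8399  a^+=-0.4100
step 6: x_pred=-4.3958  r=3.1258  x^+=-3.0705  v^+=-1.7402  a^+=-0.3242

a_post = -0.3242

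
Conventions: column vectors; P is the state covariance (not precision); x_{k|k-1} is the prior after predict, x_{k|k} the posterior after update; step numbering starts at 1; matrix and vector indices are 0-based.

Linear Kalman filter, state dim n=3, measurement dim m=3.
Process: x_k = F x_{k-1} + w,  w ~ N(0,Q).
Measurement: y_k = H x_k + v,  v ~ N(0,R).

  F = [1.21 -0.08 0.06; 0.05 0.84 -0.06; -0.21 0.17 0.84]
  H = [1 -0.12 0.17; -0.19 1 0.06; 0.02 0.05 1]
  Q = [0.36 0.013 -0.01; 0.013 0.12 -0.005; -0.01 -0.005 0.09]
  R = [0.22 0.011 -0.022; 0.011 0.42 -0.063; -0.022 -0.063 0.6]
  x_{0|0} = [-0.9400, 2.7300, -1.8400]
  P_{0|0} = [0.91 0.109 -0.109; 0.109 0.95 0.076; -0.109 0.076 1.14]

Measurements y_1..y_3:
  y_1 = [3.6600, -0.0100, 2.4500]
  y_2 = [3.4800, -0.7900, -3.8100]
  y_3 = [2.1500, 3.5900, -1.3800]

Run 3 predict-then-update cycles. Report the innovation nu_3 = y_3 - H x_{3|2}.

step 1: x^-=[-1.4662, 2.3566, -0.8841]  P^-=[1.6649 0.1222 -0.2862; 0.1222 0.7988 0.0922; -0.2862 0.0922 1.0143]  S=[1.7953 -0.2587 -0.1127; -0.2587 1.2537 0.1793; -0.1127 0.1793 1.6150]  K=[0.8903 0.0287 -0.0939; 0.1176 0.6445 0.0200; -0.0202 0.0729 0.6179]  nu=[5.5593, -2.5921, 3.2456]  x^+=[3.1045, 1.4046, 0.8197]  P^+=[0.2219 0.0750 -0.0859; 0.0750 0.2878 -0.0471; -0.0859 -0.0471 0.3706]
step 2: x^-=[3.6932, 1.2859, 0.2754]  P^-=[0.6615 0.0851 -0.1185; 0.0851 0.3365 -0.0349; -0.1185 -0.0349 0.3811]  S=[0.8380 -0.0731 -0.0569; -0.0731 0.7479 -0.0376; -0.0569 -0.0376 0.9742]  K=[0.7496 0.0065 -0.0596; 0.0845 0.4340 0.0048; -0.0301 0.0304 0.3864]  nu=[-0.1057, -1.3907, -4.2235]  x^+=[3.8567, 0.6529, -1.3958]  P^+=[0.1827 0.0530 -0.0590; 0.0530 0.1952 -0.0371; -0.0590 -0.0371 0.2336]
step 3: x^-=[4.5306, 0.8251, -1.8714]  P^-=[0.6111 0.0658 -0.0926; 0.0658 0.2676 -0.0287; -0.0926 -0.0287 0.2750]  S=[0.7968 -0.0744 -0.0512; -0.0744 0.6843 -0.0461; -0.0512 -0.0461 0.8694]  K=[0.7339 -0.0050 -0.0457; 0.0720 0.3786 0.0082; -0.0308 0.0255 0.3120]  nu=[-1.9634, 3.7380, 0.3595]  x^+=[3.0546, 2.1019, -1.6035]  P^+=[0.1762 0.0453 -0.0490; 0.0453 0.1697 -0.0299; -0.0490 -0.0299 0.1888]

innov = [-1.9634, 3.7380, 0.3595]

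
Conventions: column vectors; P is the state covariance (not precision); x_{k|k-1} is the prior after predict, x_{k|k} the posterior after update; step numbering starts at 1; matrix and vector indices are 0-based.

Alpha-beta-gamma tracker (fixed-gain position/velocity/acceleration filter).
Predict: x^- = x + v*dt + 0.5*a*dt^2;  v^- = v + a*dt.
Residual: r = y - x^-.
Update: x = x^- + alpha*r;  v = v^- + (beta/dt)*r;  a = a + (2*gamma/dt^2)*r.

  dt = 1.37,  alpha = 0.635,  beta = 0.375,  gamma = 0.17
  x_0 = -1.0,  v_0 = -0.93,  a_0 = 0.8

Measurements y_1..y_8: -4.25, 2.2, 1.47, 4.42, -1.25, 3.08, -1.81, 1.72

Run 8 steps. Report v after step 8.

step 1: x_pred=-1.5233  r=-2.7267  x^+=-3.2548  v^+=-0.5803  a^+=0.3061
step 2: x_pred=-3.7626  r=5.9626  x^+=0.0236  v^+=1.4711  a^+=1.3862
step 3: x_pred=3.3399  r=-1.8699  x^+=2.1525  v^+=2.8583  a^+=1.0475
step 4: x_pred=7.0514  r=-2.6314  x^+=5.3805  v^+=3.5731  a^+=0.5708
step 5: x_pred=10.8112  r=-12.0612  x^+=3.1523  v^+=1.0536  a^+=-1.6141
step 6: x_pred=3.0811  r=-0.0011  x^+=3.0804  v^+=-1.1580  a^+=-1.6143
step 7: x_pred=-0.0210  r=-1.7890  x^+=-1.1570  v^+=-3.8593  a^+=-1.9384
step 8: x_pred=-8.2633  r=9.9833  x^+=-1.9239  v^+=-3.7822  a^+=-0.1299

v_post = -3.7822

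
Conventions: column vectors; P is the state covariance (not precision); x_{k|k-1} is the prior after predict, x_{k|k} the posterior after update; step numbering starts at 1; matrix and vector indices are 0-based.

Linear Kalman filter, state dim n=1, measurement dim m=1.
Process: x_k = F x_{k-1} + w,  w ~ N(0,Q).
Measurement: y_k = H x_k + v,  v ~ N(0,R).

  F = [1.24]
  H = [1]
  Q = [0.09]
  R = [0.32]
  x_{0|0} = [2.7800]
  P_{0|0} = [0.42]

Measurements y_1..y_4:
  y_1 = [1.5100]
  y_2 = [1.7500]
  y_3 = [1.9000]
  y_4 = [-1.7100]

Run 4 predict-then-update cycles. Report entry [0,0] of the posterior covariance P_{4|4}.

P_post[0,0] = 0.1683

step 1: x^-=[3.4472]  P^-=[0.7358]  S=[1.0558]  K=[0.6969]  nu=[-1.9372]  x^+=[2.0971]  P^+=[0.2230]
step 2: x^-=[2.6005]  P^-=[0.4329]  S=[0.7529]  K=[0.5750]  nu=[-0.8505]  x^+=[2.1115]  P^+=[0.1840]
step 3: x^-=[2.6182]  P^-=[0.3729]  S=[0.6929]  K=[0.5382]  nu=[-0.7182]  x^+=[2.2317]  P^+=[0.1722]
step 4: x^-=[2.7673]  P^-=[0.3548]  S=[0.6748]  K=[0.5258]  nu=[-4.4773]  x^+=[0.4132]  P^+=[0.1683]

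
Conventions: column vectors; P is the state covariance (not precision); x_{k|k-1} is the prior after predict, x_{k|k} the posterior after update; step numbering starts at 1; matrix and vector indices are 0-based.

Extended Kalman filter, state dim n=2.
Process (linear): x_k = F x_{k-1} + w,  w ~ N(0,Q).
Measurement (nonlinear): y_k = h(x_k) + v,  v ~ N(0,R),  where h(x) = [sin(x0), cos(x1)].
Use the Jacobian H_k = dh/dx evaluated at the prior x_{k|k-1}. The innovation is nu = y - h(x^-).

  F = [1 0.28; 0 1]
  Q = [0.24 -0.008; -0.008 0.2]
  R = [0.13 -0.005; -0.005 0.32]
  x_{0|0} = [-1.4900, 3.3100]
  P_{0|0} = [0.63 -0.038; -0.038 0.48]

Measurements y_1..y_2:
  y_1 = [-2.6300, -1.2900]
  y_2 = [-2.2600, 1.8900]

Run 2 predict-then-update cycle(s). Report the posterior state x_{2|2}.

x_post = [-1.1810, 2.3965]

step 1: x^-=[-0.5632, 3.3100]  P^-=[0.8864 0.0884; 0.0884 0.6800]  H_jac=[0.8456 0.0000; 0.0000 0.1676]  S=[0.7637 0.0075; 0.0075 0.3391]  K=[0.9811 0.0219; 0.0946 0.3340]  nu=[-2.0961, -0.3041]  x^+=[-2.6264, 3.0102]  P^+=[0.1507 0.0126; 0.0126 0.6349]
step 2: x^-=[-1.7836, 3.0102]  P^-=[0.4475 0.1823; 0.1823 0.8349]  H_jac=[-0.2112 0.0000; 0.0000 -0.1311]  S=[0.1500 0.0000; 0.0000 0.3343]  K=[-0.6302 -0.0714; -0.2567 -0.3272]  nu=[-1.2826, 2.8814]  x^+=[-1.1810, 2.3965]  P^+=[0.3863 0.1503; 0.1503 0.7892]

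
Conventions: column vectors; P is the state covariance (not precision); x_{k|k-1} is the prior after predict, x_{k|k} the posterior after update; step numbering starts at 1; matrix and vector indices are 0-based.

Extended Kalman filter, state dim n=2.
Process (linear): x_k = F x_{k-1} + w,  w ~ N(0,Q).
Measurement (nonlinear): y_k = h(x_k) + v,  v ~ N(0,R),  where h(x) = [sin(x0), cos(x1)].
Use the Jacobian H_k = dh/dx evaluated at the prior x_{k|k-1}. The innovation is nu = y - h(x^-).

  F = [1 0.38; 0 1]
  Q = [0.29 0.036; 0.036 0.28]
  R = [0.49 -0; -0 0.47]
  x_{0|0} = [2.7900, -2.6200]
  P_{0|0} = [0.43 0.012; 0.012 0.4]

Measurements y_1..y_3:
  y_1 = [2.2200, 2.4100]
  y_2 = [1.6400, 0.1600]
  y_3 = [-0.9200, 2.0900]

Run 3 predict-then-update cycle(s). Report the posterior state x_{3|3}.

step 1: x^-=[1.7944, -2.6200]  P^-=[0.7869 0.2000; 0.2000 0.6800]  H_jac=[-0.2217 0.0000; 0.0000 0.4983]  S=[0.5287 -0.0221; -0.0221 0.6388]  K=[-0.3240 0.1448; -0.0618 0.5282]  nu=[1.2449, 3.2770]  x^+=[1.8655, -0.9659]  P^+=[0.7159 0.1366; 0.1366 0.4983]
step 2: x^-=[1.4985, -0.9659]  P^-=[1.1817 0.3619; 0.3619 0.7783]  H_jac=[0.0722 0.0000; 0.0000 0.8225]  S=[0.4962 0.0215; 0.0215 0.9966]  K=[0.1592 0.2953; 0.0249 0.6418]  nu=[0.6426, -0.4087]  x^+=[1.4801, -1.2122]  P^+=[1.0802 0.1687; 0.1687 0.3667]
step 3: x^-=[1.0195, -1.2122]  P^-=[1.5514 0.3441; 0.3441 0.6467]  H_jac=[0.5238 0.0000; 0.0000 0.9364]  S=[0.9156 0.1688; 0.1688 1.0371]  K=[0.8559 0.1714; 0.0920 0.5690]  nu=[-1.7718, 1.7391]  x^+=[-0.1989, -0.3857]  P^+=[0.8007 0.0860; 0.0860 0.2856]

x_post = [-0.1989, -0.3857]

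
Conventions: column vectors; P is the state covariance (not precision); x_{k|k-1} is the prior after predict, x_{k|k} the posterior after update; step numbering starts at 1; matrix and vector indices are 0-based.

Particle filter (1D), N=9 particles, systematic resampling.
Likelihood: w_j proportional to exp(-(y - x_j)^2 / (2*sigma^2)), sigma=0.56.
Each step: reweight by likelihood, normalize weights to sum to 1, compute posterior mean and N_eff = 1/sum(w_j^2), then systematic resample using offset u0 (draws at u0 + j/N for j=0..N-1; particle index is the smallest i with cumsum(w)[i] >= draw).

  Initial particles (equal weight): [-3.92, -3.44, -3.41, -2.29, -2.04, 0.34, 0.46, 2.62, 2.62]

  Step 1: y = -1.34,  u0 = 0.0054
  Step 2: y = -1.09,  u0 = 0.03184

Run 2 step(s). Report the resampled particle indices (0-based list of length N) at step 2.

resampled_idx = [0, 2, 3, 4, 5, 5, 6, 7, 8]

step 1: w=[0.0000, 0.0012, 0.0015, 0.3323, 0.6414, 0.0156, 0.0080, 0.0000, 0.0000]  mean=-2.0699  Neff=1.9154  idx=[3, 3, 3, 4, 4, 4, 4, 4, 4]
step 2: w=[0.0584, 0.0584, 0.0584, 0.1375, 0.1375, 0.1375, 0.1375, 0.1375, 0.1375]  mean=-2.0838  Neff=8.0883  idx=[0, 2, 3, 4, 5, 5, 6, 7, 8]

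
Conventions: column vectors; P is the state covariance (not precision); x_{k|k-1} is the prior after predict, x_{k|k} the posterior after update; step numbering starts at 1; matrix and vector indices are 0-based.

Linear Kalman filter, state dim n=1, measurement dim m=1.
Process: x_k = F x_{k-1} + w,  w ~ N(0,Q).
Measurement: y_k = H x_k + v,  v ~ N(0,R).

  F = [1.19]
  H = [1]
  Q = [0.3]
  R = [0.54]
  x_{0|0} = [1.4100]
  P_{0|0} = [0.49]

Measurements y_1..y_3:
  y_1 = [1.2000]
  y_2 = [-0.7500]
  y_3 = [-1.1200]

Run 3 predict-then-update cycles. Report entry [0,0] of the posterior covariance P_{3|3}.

P_post[0,0] = 0.3149

step 1: x^-=[1.6779]  P^-=[0.9939]  S=[1.5339]  K=[0.6480]  nu=[-0.4779]  x^+=[1.3682]  P^+=[0.3499]
step 2: x^-=[1.6282]  P^-=[0.7955]  S=[1.3355]  K=[0.5957]  nu=[-2.3782]  x^+=[0.2116]  P^+=[0.3217]
step 3: x^-=[0.2518]  P^-=[0.7555]  S=[1.2955]  K=[0.5832]  nu=[-1.3718]  x^+=[-0.5482]  P^+=[0.3149]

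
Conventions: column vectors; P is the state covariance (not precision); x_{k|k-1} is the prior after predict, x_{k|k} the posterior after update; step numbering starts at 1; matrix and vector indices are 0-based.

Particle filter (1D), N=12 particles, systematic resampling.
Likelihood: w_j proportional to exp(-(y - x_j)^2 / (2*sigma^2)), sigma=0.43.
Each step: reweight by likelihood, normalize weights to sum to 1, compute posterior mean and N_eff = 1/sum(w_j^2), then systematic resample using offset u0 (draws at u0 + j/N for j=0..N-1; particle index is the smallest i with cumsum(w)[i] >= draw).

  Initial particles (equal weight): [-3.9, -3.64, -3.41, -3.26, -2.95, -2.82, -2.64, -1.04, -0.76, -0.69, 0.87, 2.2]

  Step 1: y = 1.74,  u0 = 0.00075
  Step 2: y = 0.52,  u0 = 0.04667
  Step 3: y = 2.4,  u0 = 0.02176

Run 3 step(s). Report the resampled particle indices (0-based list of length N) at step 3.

resampled_idx = [0, 1, 2, 3, 4, 5, 6, 7, 8, 9, 10, 11]

step 1: w=[0.0000, 0.0000, 0.0000, 0.0000, 0.0000, 0.0000, 0.0000, 0.0000, 0.0000, 0.0000, 0.1862, 0.8138]  mean=1.9523  Neff=1.4350  idx=[10, 10, 10, 11, 11, 11, 11, 11, 11, 11, 11, 11]
step 2: w=[0.3327, 0.3327, 0.3327, 0.0002, 0.0002, 0.0002, 0.0002, 0.0002, 0.0002, 0.0002, 0.0002, 0.0002]  mean=0.8727  Neff=3.0122  idx=[0, 0, 0, 0, 1, 1, 1, 1, 2, 2, 2, 2]
step 3: w=[0.0833, 0.0833, 0.0833, 0.0833, 0.0833, 0.0833, 0.0833, 0.0833, 0.0833, 0.0833, 0.0833, 0.0833]  mean=0.8700  Neff=12.0000  idx=[0, 1, 2, 3, 4, 5, 6, 7, 8, 9, 10, 11]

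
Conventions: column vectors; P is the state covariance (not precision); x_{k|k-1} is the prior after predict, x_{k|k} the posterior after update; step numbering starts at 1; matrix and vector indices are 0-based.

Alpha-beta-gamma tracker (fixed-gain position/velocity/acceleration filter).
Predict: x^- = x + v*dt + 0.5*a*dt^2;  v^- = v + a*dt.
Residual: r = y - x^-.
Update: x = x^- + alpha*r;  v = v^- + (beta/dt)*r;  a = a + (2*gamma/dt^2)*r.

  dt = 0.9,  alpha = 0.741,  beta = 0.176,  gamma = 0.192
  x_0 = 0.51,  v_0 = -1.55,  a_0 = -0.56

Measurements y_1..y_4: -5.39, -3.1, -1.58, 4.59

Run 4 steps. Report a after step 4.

step 1: x_pred=-1.1118  r=-4.2782  x^+=-4.2819  v^+=-2.8906  a^+=-2.5882
step 2: x_pred=-7.9317  r=4.8317  x^+=-4.3514  v^+=-4.2751  a^+=-0.2976
step 3: x_pred=-8.3195  r=6.7395  x^+=-3.3255  v^+=-3.2250  a^+=2.8975
step 4: x_pred=-5.0546  r=9.6446  x^+=2.0921  v^+=1.2688  a^+=7.4697

a_post = 7.4697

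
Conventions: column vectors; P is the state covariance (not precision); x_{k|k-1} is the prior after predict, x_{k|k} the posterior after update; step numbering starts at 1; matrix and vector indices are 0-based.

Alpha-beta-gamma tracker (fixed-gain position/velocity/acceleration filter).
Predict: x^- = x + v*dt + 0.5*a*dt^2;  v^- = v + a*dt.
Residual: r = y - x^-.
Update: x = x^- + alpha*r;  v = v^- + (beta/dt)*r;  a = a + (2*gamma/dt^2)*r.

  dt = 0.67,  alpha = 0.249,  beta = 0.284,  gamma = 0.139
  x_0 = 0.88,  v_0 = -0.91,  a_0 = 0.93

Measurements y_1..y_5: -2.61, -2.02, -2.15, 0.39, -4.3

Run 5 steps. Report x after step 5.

x_post = -3.6516

step 1: x_pred=0.4790  r=-3.0890  x^+=-0.2901  v^+=-1.5963  a^+=-0.9830
step 2: x_pred=-1.5803  r=-0.4397  x^+=-1.6898  v^+=-2.4413  a^+=-1.2553
step 3: x_pred=-3.6072  r=1.4572  x^+=-3.2444  v^+=-2.6647  a^+=-0.3529
step 4: x_pred=-5.1089  r=5.4989  x^+=-3.7397  v^+=-0.5703  a^+=3.0525
step 5: x_pred=-3.4366  r=-0.8634  x^+=-3.6516  v^+=1.1090  a^+=2.5178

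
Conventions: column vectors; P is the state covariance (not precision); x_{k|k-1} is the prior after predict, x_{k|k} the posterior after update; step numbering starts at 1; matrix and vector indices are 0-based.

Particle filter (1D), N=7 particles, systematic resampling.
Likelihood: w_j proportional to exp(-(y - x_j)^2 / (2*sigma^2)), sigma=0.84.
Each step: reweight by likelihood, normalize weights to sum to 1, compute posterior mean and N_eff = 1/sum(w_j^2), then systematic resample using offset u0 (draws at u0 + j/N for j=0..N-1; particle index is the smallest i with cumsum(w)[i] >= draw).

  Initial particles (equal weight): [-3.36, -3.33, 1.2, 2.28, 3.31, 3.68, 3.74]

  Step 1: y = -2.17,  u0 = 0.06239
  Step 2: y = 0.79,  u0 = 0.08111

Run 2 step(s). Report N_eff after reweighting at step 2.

N_eff = 6.9490

step 1: w=[0.4873, 0.5123, 0.0004, 0.0000, 0.0000, 0.0000, 0.0000]  mean=-3.3427  Neff=2.0005  idx=[0, 0, 0, 1, 1, 1, 1]
step 2: w=[0.1287, 0.1287, 0.1287, 0.1535, 0.1535, 0.1535, 0.1535]  mean=-3.3416  Neff=6.9490  idx=[0, 1, 2, 3, 4, 5, 6]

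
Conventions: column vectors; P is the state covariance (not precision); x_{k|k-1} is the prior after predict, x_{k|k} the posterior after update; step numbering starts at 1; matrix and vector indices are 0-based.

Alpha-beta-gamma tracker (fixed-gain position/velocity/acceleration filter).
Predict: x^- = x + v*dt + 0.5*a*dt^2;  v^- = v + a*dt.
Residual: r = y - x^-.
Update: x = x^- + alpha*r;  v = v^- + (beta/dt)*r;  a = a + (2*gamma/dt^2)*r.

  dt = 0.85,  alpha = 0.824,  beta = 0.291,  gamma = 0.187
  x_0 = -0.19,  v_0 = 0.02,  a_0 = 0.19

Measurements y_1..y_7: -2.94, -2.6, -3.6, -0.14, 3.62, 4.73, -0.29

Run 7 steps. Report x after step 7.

step 1: x_pred=-0.1044  r=-2.8356  x^+=-2.4409  v^+=-0.7893  a^+=-1.2779
step 2: x_pred=-3.5735  r=0.9735  x^+=-2.7713  v^+=-1.5422  a^+=-0.7740
step 3: x_pred=-4.3618  r=0.7618  x^+=-3.7341  v^+=-1.9393  a^+=-0.3796
step 4: x_pred=-5.5196  r=5.3796  x^+=-1.0868  v^+=-0.4202  a^+=2.4051
step 5: x_pred=-0.5751  r=4.1951  x^+=2.8817  v^+=3.0603  a^+=4.5767
step 6: x_pred=7.1363  r=-2.4063  x^+=5.1535  v^+=6.1268  a^+=3.3311
step 7: x_pred=11.5646  r=-11.8546  x^+=1.7964  v^+=4.8997  a^+=-2.8054

x_post = 1.7964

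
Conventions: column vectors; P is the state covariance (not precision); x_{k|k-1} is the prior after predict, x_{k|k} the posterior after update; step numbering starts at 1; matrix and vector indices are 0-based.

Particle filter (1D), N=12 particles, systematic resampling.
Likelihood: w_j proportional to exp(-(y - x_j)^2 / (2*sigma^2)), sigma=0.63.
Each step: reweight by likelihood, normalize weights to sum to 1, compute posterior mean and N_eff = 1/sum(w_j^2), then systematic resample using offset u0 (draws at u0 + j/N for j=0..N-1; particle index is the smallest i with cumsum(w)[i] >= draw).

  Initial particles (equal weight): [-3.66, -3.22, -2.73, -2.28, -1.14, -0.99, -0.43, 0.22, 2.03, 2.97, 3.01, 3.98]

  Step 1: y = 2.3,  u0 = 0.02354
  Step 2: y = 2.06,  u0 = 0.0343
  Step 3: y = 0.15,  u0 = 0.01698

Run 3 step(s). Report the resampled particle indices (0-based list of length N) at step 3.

resampled_idx = [0, 0, 1, 2, 3, 3, 4, 5, 6, 6, 7, 8]

step 1: w=[0.0000, 0.0000, 0.0000, 0.0000, 0.0000, 0.0000, 0.0000, 0.0021, 0.4465, 0.2780, 0.2594, 0.0140]  mean=2.5689  Neff=2.9060  idx=[8, 8, 8, 8, 8, 8, 9, 9, 9, 10, 10, 10]
step 2: w=[0.1247, 0.1247, 0.1247, 0.1247, 0.1247, 0.1247, 0.0440, 0.0440, 0.0440, 0.0400, 0.0400, 0.0400]  mean=2.2717  Neff=9.6289  idx=[0, 0, 1, 2, 2, 3, 4, 4, 5, 6, 8, 10]
step 3: w=[0.1110, 0.1110, 0.1110, 0.1110, 0.1110, 0.1110, 0.1110, 0.1110, 0.1110, 0.0004, 0.0004, 0.0003]  mean=2.0311  Neff=9.0210  idx=[0, 0, 1, 2, 3, 3, 4, 5, 6, 6, 7, 8]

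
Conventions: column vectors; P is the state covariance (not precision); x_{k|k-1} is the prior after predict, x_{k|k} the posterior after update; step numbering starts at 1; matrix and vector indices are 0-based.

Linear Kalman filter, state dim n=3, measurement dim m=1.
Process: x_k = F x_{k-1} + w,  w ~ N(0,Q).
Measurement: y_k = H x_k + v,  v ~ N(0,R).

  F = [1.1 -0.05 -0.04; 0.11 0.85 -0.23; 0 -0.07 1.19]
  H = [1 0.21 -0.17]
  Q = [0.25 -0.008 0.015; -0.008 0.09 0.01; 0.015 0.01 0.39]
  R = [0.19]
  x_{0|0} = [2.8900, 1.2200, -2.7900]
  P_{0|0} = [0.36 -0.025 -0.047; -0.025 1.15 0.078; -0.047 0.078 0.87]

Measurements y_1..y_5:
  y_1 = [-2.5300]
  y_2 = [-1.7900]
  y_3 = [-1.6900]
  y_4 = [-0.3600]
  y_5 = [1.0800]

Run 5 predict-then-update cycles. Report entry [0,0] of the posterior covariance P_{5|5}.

P_post[0,0] = 0.5657

step 1: x^-=[3.2296, 1.9966, -3.4055]  P^-=[0.6971 -0.0182 -0.0864; -0.0182 0.9385 -0.2224; -0.0864 -0.2224 1.6146]  S=[1.0127]  K=[0.6990; 0.2139; -0.4025]  nu=[-6.7578]  x^+=[-1.4944, 0.5508, -0.6857]  P^+=[0.2022 -0.1697 0.1985; -0.1697 0.8921 -0.1351; 0.1985 -0.1351 1.4506]
step 2: x^-=[-1.6439, 0.4615, -0.8545]  P^-=[0.4999 -0.2139 0.2297; -0.2139 0.8248 -0.5517; 0.2297 -0.5517 2.4711]  S=[0.6691]  K=[0.6216; 0.0794; -0.4577]  nu=[-0.3883]  x^+=[-1.8852, 0.4307, -0.6768]  P^+=[0.2413 -0.2469 0.4200; -0.2469 0.8206 -0.5274; 0.4200 -0.5274 2.3309]
step 3: x^-=[-2.0682, 0.3143, -0.8355]  P^-=[0.5359 -0.3180 0.5057; -0.3180 0.9479 -1.1618; 0.5057 -1.1618 3.7827]  S=[0.6545]  K=[0.5854; 0.1201; -0.5827]  nu=[0.1702]  x^+=[-1.9686, 0.3348, -0.9347]  P^+=[0.3116 -0.3640 0.7289; -0.3640 0.9384 -1.1160; 0.7289 -1.1160 3.5604]
step 4: x^-=[-2.1448, 0.2830, -1.1357]  P^-=[0.6065 -0.4783 0.8943; -0.4783 1.2916 -2.0689; 0.8943 -2.0689 5.6224]  S=[0.6587]  K=[0.5374; 0.2196; -0.7530]  nu=[1.5323]  x^+=[-1.3213, 0.6196, -2.2895]  P^+=[0.4162 -0.5560 1.1609; -0.5560 1.2598 -1.9600; 1.1609 -1.9600 5.2490]
step 5: x^-=[-1.3928, 0.9079, -2.7679]  P^-=[0.7163 -0.7344 1.4431; -0.7344 1.8865 -3.3594; 1.4431 -3.3594 8.1557]  S=[0.6660]  K=[0.4757; 0.3496; -0.9743]  nu=[1.8116]  x^+=[-0.5311, 1.5413, -4.5330]  P^+=[0.5657 -0.8452 1.7517; -0.8452 1.8051 -3.1326; 1.7517 -3.1326 7.5235]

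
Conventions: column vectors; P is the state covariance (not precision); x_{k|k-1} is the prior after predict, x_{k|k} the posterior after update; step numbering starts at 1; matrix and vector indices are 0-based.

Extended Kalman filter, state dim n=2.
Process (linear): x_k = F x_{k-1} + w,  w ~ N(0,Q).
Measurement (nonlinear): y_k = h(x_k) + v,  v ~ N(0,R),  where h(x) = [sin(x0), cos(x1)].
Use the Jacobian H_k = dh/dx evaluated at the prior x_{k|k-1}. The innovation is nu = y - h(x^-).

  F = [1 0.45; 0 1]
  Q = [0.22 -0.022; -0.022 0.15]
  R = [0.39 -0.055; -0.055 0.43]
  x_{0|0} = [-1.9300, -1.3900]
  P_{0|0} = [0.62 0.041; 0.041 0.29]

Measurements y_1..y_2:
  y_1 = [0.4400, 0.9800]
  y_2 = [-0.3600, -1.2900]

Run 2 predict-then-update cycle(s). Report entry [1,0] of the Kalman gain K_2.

K[1,0] = -0.0482

step 1: x^-=[-2.5555, -1.3900]  P^-=[0.9356 0.1495; 0.1495 0.4400]  H_jac=[-0.8331 0.0000; 0.0000 0.9837]  S=[1.0394 -0.1775; -0.1775 0.8558]  K=[-0.7471 0.0169; -0.0347 0.4986]  nu=[0.9931, 0.8002]  x^+=[-3.2839, -1.0255]  P^+=[0.3508 0.0491; 0.0491 0.2199]
step 2: x^-=[-3.7454, -1.0255]  P^-=[0.6596 0.1261; 0.1261 0.3699]  H_jac=[-0.8232 0.0000; 0.0000 0.8550]  S=[0.8370 -0.1437; -0.1437 0.7004]  K=[-0.6450 0.0215; -0.0482 0.4416]  nu=[-0.9278, -1.8087]  x^+=[-3.1859, -1.7796]  P^+=[0.3070 0.0523; 0.0523 0.2252]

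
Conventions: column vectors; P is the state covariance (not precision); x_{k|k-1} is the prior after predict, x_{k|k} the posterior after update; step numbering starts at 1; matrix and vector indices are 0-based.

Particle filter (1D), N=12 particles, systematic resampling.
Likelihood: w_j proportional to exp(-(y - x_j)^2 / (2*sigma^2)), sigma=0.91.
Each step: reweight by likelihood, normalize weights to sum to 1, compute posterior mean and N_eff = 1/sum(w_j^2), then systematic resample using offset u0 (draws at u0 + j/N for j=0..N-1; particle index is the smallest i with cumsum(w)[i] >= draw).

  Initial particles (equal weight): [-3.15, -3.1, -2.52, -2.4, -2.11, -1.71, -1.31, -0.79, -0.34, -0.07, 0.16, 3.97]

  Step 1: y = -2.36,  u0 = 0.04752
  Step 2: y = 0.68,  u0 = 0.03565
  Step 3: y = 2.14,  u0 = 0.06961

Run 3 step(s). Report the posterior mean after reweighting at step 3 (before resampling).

step 1: w=[0.1141, 0.1195, 0.1637, 0.1661, 0.1601, 0.1288, 0.0854, 0.0375, 0.0142, 0.0070, 0.0036, 0.0000]  mean=-2.2452  Neff=7.5260  idx=[0, 1, 1, 2, 2, 3, 3, 4, 4, 5, 6, 7]
step 2: w=[0.0003, 0.0004, 0.0004, 0.0049, 0.0049, 0.0077, 0.0077, 0.0215, 0.0215, 0.0750, 0.2159, 0.6399]  mean=-1.0722  Neff=2.1607  idx=[7, 9, 10, 10, 11, 11, 11, 11, 11, 11, 11, 11]
step 3: w=[0.0004, 0.0028, 0.0163, 0.0163, 0.1205, 0.1205, 0.1205, 0.1205, 0.1205, 0.1205, 0.1205, 0.1205]  mean=-0.8100  Neff=8.5639  idx=[4, 4, 5, 6, 7, 7, 8, 9, 9, 10, 11, 11]

post_mean = -0.8100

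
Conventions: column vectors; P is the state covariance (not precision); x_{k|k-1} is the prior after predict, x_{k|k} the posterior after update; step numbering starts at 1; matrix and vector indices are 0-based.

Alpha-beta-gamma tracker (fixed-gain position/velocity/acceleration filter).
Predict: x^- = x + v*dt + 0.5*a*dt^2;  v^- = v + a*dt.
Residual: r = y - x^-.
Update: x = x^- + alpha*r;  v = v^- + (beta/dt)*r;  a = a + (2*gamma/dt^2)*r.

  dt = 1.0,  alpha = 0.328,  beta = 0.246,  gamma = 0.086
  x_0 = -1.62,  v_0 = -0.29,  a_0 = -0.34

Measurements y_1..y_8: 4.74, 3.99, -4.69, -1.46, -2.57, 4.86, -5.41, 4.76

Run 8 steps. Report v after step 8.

step 1: x_pred=-2.0800  r=6.8200  x^+=0.1570  v^+=1.0477  a^+=0.8330
step 2: x_pred=1.6212  r=2.3688  x^+=2.3982  v^+=2.4635  a^+=1.2405
step 3: x_pred=5.4819  r=-10.1719  x^+=2.1455  v^+=1.2017  a^+=-0.5091
step 4: x_pred=3.0926  r=-4.5526  x^+=1.5994  v^+=-0.4274  a^+=-1.2921
step 5: x_pred=0.5259  r=-3.0959  x^+=-0.4895  v^+=-2.4811  a^+=-1.8246
step 6: x_pred=-3.8830  r=8.7430  x^+=-1.0153  v^+=-2.1550  a^+=-0.3209
step 7: x_pred=-3.3307  r=-2.0793  x^+=-4.0127  v^+=-2.9874  a^+=-0.6785
step 8: x_pred=-7.3393  r=12.0993  x^+=-3.3707  v^+=-0.6894  a^+=1.4026

v_post = -0.6894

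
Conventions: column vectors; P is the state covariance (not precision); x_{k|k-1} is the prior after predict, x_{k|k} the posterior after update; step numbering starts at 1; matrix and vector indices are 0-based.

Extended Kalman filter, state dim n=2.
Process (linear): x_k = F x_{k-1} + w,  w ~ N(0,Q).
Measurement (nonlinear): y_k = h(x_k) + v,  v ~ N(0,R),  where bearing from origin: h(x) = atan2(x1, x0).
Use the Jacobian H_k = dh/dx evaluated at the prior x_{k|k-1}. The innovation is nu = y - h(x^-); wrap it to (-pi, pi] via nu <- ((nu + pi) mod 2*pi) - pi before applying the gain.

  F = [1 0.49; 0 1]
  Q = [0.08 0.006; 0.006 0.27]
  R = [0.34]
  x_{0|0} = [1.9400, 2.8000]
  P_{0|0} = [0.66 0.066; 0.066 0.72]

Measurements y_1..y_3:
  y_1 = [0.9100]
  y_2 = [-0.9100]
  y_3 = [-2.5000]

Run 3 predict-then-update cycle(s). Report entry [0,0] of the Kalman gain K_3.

step 1: x^-=[3.3120, 2.8000]  P^-=[0.9776 0.4248; 0.4248 0.9900]  H_jac=[-0.1489 0.1761]  S=[0.3701]  K=[-0.1911; 0.3002]  nu=[0.2082]  x^+=[3.2722, 2.8625]  P^+=[0.9640 0.4460; 0.4460 0.9567]
step 2: x^-=[4.6748, 2.8625]  P^-=[1.7108 0.9208; 0.9208 1.2267]  H_jac=[-0.0953 0.1556]  S=[0.3579]  K=[-0.0551; 0.2881]  nu=[-1.4594]  x^+=[4.7553, 2.4420]  P^+=[1.7098 0.9265; 0.9265 1.1969]
step 3: x^-=[5.9518, 2.4420]  P^-=[2.9851 1.5190; 1.5190 1.4669]  H_jac=[-0.0590 0.1438]  S=[0.3550]  K=[0.1192; 0.3418]  nu=[-2.8893]  x^+=[5.6074, 1.4543]  P^+=[2.9800 1.5045; 1.5045 1.4255]

K[0,0] = 0.1192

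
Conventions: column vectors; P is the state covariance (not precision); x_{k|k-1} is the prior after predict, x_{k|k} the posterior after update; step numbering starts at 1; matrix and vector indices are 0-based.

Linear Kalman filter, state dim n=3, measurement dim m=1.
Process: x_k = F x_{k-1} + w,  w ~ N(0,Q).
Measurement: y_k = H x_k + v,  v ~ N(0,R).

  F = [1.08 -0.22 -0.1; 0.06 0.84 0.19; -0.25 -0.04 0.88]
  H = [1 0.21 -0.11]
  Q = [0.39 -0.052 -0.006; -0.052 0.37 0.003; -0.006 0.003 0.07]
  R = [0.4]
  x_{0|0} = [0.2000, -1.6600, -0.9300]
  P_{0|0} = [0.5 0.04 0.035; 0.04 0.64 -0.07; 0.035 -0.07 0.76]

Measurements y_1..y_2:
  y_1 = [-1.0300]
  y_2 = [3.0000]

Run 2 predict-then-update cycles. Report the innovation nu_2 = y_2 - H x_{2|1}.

innov = [3.2235]

step 1: x^-=[0.6742, -1.5591, -0.8020]  P^-=[0.9821 -0.1008 -0.1544; -0.1008 0.8333 0.0415; -0.1544 0.0415 0.6811]  S=[1.4168]  K=[0.6902; 0.0492; -0.1557]  nu=[-1.4650]  x^+=[-0.3370, -1.6311, -0.5739]  P^+=[0.3071 -0.1488 -0.0021; -0.1488 0.8299 0.0524; -0.0021 0.0524 0.6468]
step 2: x^-=[0.0523, -1.4994, -0.3556]  P^-=[0.8684 -0.3378 -0.1523; -0.3378 0.9817 0.1486; -0.1523 0.1486 0.5857]  S=[1.2035]  K=[0.6765; -0.1230; -0.1542]  nu=[3.2235]  x^+=[2.2330, -1.8959, -0.8525]  P^+=[0.3176 -0.2377 -0.0268; -0.2377 0.9635 0.1258; -0.0268 0.1258 0.5571]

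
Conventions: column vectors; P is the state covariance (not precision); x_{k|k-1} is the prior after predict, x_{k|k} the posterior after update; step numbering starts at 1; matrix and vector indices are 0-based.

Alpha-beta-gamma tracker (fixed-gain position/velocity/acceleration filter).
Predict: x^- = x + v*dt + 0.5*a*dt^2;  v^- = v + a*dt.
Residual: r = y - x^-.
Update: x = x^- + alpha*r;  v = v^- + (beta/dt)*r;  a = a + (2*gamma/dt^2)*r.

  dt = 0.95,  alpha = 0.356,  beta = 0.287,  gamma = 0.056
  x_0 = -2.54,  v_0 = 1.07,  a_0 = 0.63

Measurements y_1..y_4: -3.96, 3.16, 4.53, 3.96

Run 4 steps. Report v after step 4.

v_post = 3.6083

step 1: x_pred=-1.2392  r=-2.7208  x^+=-2.2078  v^+=0.8465  a^+=0.2924
step 2: x_pred=-1.2717  r=4.4317  x^+=0.3060  v^+=2.4631  a^+=0.8423
step 3: x_pred=3.0260  r=1.5040  x^+=3.5615  v^+=3.7177  a^+=1.0290
step 4: x_pred=7.5575  r=-3.5975  x^+=6.2768  v^+=3.6083  a^+=0.5825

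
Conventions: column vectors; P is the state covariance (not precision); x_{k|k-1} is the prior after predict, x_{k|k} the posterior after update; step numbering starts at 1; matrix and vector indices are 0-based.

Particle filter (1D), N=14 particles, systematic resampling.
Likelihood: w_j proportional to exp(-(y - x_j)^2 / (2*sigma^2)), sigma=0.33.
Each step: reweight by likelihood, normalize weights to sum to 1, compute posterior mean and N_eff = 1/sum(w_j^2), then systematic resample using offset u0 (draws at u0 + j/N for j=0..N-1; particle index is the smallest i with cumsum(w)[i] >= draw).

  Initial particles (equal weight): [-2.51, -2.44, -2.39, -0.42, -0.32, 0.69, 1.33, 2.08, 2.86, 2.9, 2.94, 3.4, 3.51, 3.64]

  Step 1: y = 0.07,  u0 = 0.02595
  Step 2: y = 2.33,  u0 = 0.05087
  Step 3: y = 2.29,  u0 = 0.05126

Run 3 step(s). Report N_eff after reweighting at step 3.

N_eff = 14.0000

step 1: w=[0.0000, 0.0000, 0.0000, 0.3316, 0.4967, 0.1710, 0.0007, 0.0000, 0.0000, 0.0000, 0.0000, 0.0000, 0.0000, 0.0000]  mean=-0.1794  Neff=2.5911  idx=[3, 3, 3, 3, 3, 4, 4, 4, 4, 4, 4, 4, 5, 5]
step 2: w=[0.0000, 0.0000, 0.0000, 0.0000, 0.0000, 0.0000, 0.0000, 0.0000, 0.0000, 0.0000, 0.0000, 0.0000, 0.5000, 0.5000]  mean=0.6900  Neff=2.0000  idx=[12, 12, 12, 12, 12, 12, 12, 13, 13, 13, 13, 13, 13, 13]
step 3: w=[0.0714, 0.0714, 0.0714, 0.0714, 0.0714, 0.0714, 0.0714, 0.0714, 0.0714, 0.0714, 0.0714, 0.0714, 0.0714, 0.0714]  mean=0.6900  Neff=14.0000  idx=[0, 1, 2, 3, 4, 5, 6, 7, 8, 9, 10, 11, 12, 13]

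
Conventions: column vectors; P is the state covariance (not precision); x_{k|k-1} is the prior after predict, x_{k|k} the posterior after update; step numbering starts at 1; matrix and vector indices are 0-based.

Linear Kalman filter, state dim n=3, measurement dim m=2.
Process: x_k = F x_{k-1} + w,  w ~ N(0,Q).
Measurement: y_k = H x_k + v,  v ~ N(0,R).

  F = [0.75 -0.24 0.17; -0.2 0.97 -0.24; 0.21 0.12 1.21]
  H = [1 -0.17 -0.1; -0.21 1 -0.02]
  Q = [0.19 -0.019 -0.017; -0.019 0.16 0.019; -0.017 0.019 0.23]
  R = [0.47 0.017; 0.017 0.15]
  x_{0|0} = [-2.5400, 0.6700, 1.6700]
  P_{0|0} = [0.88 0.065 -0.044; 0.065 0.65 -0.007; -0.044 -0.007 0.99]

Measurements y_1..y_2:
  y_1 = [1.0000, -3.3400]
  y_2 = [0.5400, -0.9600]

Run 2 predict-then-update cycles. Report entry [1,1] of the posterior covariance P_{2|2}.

P_post[1,1] = 0.1006

step 1: x^-=[-1.7819, 0.7571, 1.5677]  P^-=[0.7170 -0.2844 0.2695; -0.2844 0.8376 -0.2133; 0.2695 -0.2133 1.7065]  S=[1.2638 -0.5463; -0.5463 1.1502]  K=[0.5269 -0.1326; 0.0226 0.7946; -0.0092 -0.2687]  nu=[3.0674, -4.4399]  x^+=[0.4233, -2.7017, 2.7323]  P^+=[0.2695 0.0488 0.1580; 0.0488 0.1303 0.0252; 0.1580 0.0252 1.6261]
step 2: x^-=[1.4303, -3.3610, 3.0707]  P^-=[0.4167 -0.1464 0.5003; -0.1464 0.3715 -0.4579; 0.5003 -0.4579 2.7146]  S=[0.8588 -0.2352; -0.2352 0.6250]  K=[0.3892 -0.2439; -0.0117 0.6539; 0.0966 -0.9512]  nu=[-1.1546, 2.7628]  x^+=[0.3072, -1.5409, 0.3313]  P^+=[0.2048 0.0177 0.2304; 0.0177 0.1006 -0.0507; 0.2304 -0.0507 2.0978]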